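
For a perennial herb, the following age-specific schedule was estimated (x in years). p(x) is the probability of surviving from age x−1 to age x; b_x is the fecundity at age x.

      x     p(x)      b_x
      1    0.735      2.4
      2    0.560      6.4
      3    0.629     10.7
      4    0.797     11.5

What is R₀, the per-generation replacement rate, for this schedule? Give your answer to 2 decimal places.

9.54

Survivorship from birth: l_x = p_1·p_2·…·p_x.
  l_1 = 0.73500
  l_2 = 0.41160
  l_3 = 0.25890
  l_4 = 0.20634
R₀ = Σ l_x b_x:
  age 1: 0.73500 × 2.4 = 1.7640
  age 2: 0.41160 × 6.4 = 2.6342
  age 3: 0.25890 × 10.7 = 2.7702
  age 4: 0.20634 × 11.5 = 2.3729
R₀ = 1.7640 + 2.6342 + 2.7702 + 2.3729 = 9.5414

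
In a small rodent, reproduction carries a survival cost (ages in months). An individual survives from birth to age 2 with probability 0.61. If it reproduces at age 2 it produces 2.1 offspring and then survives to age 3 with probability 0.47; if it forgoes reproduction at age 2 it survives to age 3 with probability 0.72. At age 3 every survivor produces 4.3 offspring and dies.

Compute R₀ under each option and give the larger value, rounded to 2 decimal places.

2.51

breed at age 2: R₀ = 0.61 × (2.1 + 0.47 × 4.3) = 0.61 × 4.1210 = 2.5138
delay to age 3: R₀ = 0.61 × (0.72 × 4.3) = 0.61 × 3.0960 = 1.8886
Higher: breed at age 2 (2.5138).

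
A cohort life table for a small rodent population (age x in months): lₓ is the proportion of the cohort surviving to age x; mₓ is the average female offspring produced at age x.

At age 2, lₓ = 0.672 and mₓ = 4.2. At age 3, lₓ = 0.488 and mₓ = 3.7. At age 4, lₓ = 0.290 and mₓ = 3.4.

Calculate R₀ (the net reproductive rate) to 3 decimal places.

5.614

R₀ = Σ lₓ mₓ:
  age 2: 0.672 × 4.2 = 2.8224
  age 3: 0.488 × 3.7 = 1.8056
  age 4: 0.290 × 3.4 = 0.9860
R₀ = 2.8224 + 1.8056 + 0.9860 = 5.6140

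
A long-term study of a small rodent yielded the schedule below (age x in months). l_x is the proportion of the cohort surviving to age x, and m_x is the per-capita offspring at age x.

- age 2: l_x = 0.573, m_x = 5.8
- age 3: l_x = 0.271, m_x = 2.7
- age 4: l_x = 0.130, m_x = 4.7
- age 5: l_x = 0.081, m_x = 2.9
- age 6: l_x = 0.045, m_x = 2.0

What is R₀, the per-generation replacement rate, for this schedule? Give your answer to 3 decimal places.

R₀ = Σ l_x m_x:
  age 2: 0.573 × 5.8 = 3.3234
  age 3: 0.271 × 2.7 = 0.7317
  age 4: 0.130 × 4.7 = 0.6110
  age 5: 0.081 × 2.9 = 0.2349
  age 6: 0.045 × 2.0 = 0.0900
R₀ = 3.3234 + 0.7317 + 0.6110 + 0.2349 + 0.0900 = 4.9910

4.991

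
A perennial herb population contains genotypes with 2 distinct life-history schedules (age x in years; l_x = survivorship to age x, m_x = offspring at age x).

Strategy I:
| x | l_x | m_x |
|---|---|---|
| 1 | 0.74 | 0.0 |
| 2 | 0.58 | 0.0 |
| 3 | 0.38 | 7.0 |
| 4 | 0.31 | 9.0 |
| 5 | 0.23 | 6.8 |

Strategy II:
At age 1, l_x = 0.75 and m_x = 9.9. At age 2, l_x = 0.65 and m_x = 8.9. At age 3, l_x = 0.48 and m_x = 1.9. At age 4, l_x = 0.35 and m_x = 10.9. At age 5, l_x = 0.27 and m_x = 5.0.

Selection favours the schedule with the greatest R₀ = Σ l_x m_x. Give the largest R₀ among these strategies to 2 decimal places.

Strategy I: R₀ = 0.74×0.0 + 0.58×0.0 + 0.38×7.0 + 0.31×9.0 + 0.23×6.8 = 7.0140
Strategy II: R₀ = 0.75×9.9 + 0.65×8.9 + 0.48×1.9 + 0.35×10.9 + 0.27×5.0 = 19.2870
Highest R₀: strategy II with 19.2870.

19.29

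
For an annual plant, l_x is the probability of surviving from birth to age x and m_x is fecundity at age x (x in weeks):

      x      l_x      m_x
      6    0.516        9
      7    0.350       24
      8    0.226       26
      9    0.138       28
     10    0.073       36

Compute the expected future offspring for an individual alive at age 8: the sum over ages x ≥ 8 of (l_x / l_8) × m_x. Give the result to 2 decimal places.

54.73

l_8 = 0.226. Conditional survival from age 8 to x is l_x / l_8.
  x=8: (0.226/0.226) × 26 = 26.0000
  x=9: (0.138/0.226) × 28 = 17.0973
  x=10: (0.073/0.226) × 36 = 11.6283
Sum = 26.0000 + 17.0973 + 11.6283 = 54.7257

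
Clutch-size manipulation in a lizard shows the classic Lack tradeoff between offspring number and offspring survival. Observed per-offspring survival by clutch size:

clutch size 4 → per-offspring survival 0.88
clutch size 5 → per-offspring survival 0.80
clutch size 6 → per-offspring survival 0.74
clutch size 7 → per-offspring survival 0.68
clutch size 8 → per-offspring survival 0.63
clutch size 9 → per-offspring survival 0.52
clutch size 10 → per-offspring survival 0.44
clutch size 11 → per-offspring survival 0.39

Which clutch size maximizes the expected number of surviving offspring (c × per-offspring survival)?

Expected surviving offspring = c × s(c):
  c=4: 4 × 0.88 = 3.520
  c=5: 5 × 0.80 = 4.000
  c=6: 6 × 0.74 = 4.440
  c=7: 7 × 0.68 = 4.760
  c=8: 8 × 0.63 = 5.040
  c=9: 9 × 0.52 = 4.680
  c=10: 10 × 0.44 = 4.400
  c=11: 11 × 0.39 = 4.290
Maximum at c = 8 (5.040 surviving offspring).

8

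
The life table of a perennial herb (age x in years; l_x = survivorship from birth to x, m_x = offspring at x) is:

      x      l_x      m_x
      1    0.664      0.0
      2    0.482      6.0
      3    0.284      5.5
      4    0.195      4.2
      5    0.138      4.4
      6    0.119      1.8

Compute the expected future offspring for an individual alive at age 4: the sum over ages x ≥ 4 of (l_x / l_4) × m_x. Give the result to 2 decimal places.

l_4 = 0.195. Conditional survival from age 4 to x is l_x / l_4.
  x=4: (0.195/0.195) × 4.2 = 4.2000
  x=5: (0.138/0.195) × 4.4 = 3.1138
  x=6: (0.119/0.195) × 1.8 = 1.0985
Sum = 4.2000 + 3.1138 + 1.0985 = 8.4123

8.41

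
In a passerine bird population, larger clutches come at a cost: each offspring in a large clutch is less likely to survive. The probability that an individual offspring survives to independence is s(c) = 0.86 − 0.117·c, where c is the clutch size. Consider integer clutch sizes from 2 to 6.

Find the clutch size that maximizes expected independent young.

4

Expected independent young = c × s(c):
  c=2: 2 × 0.626 = 1.252
  c=3: 3 × 0.509 = 1.527
  c=4: 4 × 0.392 = 1.568
  c=5: 5 × 0.275 = 1.375
  c=6: 6 × 0.158 = 0.948
Maximum at c = 4 (1.568 independent young).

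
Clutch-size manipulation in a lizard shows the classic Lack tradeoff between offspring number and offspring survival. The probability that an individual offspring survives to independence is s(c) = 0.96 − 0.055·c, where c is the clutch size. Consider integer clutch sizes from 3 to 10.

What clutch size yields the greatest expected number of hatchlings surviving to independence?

Expected hatchlings surviving to independence = c × s(c):
  c=3: 3 × 0.795 = 2.385
  c=4: 4 × 0.740 = 2.960
  c=5: 5 × 0.685 = 3.425
  c=6: 6 × 0.630 = 3.780
  c=7: 7 × 0.575 = 4.025
  c=8: 8 × 0.520 = 4.160
  c=9: 9 × 0.465 = 4.185
  c=10: 10 × 0.410 = 4.100
Maximum at c = 9 (4.185 hatchlings surviving to independence).

9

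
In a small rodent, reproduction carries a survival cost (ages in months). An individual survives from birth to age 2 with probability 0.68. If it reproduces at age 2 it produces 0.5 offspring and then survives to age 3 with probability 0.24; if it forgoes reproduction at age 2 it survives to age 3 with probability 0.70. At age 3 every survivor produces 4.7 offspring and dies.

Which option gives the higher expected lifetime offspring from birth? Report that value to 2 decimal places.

breed at age 2: R₀ = 0.68 × (0.5 + 0.24 × 4.7) = 0.68 × 1.6280 = 1.1070
delay to age 3: R₀ = 0.68 × (0.70 × 4.7) = 0.68 × 3.2900 = 2.2372
Higher: delay to age 3 (2.2372).

2.24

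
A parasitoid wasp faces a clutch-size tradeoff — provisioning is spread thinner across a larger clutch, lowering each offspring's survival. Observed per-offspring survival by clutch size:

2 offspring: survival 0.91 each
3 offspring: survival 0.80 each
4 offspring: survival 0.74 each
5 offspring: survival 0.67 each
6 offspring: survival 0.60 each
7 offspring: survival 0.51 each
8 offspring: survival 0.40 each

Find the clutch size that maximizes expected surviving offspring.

Expected surviving offspring = c × s(c):
  c=2: 2 × 0.91 = 1.820
  c=3: 3 × 0.80 = 2.400
  c=4: 4 × 0.74 = 2.960
  c=5: 5 × 0.67 = 3.350
  c=6: 6 × 0.60 = 3.600
  c=7: 7 × 0.51 = 3.570
  c=8: 8 × 0.40 = 3.200
Maximum at c = 6 (3.600 surviving offspring).

6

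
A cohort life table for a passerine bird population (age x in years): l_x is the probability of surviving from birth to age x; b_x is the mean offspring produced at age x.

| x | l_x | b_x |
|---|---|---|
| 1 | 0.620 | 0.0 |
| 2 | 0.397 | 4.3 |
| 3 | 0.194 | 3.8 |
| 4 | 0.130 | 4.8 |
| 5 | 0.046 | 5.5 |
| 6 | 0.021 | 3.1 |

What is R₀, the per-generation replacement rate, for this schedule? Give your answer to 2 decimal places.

R₀ = Σ l_x b_x:
  age 1: 0.620 × 0.0 = 0.0000
  age 2: 0.397 × 4.3 = 1.7071
  age 3: 0.194 × 3.8 = 0.7372
  age 4: 0.130 × 4.8 = 0.6240
  age 5: 0.046 × 5.5 = 0.2530
  age 6: 0.021 × 3.1 = 0.0651
R₀ = 0.0000 + 1.7071 + 0.7372 + 0.6240 + 0.2530 + 0.0651 = 3.3864

3.39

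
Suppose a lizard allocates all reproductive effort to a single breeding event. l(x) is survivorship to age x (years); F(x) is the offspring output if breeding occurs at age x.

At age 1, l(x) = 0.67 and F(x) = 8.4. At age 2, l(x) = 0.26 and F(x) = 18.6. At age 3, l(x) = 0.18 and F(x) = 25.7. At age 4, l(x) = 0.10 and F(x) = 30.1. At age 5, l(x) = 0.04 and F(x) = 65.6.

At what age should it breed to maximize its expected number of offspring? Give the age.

Expected offspring if breeding at age x = l(x) × F(x):
  age 1: 0.67 × 8.4 = 5.628
  age 2: 0.26 × 18.6 = 4.836
  age 3: 0.18 × 25.7 = 4.626
  age 4: 0.10 × 30.1 = 3.010
  age 5: 0.04 × 65.6 = 2.624
Maximum at age 1 (5.628).

1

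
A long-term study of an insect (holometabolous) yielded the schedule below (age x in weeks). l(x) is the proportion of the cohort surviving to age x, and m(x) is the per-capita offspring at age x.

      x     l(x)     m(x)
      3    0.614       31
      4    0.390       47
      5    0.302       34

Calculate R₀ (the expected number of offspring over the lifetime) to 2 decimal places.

R₀ = Σ l(x) m(x):
  age 3: 0.614 × 31 = 19.0340
  age 4: 0.390 × 47 = 18.3300
  age 5: 0.302 × 34 = 10.2680
R₀ = 19.0340 + 18.3300 + 10.2680 = 47.6320

47.63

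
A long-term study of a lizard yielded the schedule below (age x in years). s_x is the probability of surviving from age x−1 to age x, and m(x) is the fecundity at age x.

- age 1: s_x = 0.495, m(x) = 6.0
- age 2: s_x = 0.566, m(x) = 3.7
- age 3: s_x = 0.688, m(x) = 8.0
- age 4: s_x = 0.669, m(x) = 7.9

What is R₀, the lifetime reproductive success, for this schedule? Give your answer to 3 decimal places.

6.567

Survivorship from birth: l_x = s_1·s_2·…·s_x.
  l_1 = 0.49500
  l_2 = 0.28017
  l_3 = 0.19276
  l_4 = 0.12895
R₀ = Σ l_x m(x):
  age 1: 0.49500 × 6.0 = 2.9700
  age 2: 0.28017 × 3.7 = 1.0366
  age 3: 0.19276 × 8.0 = 1.5421
  age 4: 0.12895 × 7.9 = 1.0187
R₀ = 2.9700 + 1.0366 + 1.5421 + 1.0187 = 6.5674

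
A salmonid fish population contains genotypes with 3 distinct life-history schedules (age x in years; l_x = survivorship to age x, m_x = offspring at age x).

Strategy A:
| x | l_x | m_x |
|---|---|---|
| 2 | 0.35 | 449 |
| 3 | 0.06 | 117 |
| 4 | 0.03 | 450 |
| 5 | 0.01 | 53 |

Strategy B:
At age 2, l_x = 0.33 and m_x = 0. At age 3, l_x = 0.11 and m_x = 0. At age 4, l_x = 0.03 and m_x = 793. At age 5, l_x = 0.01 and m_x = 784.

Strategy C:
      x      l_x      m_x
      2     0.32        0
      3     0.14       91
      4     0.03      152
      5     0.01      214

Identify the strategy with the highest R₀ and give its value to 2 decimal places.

Strategy A: R₀ = 0.35×449 + 0.06×117 + 0.03×450 + 0.01×53 = 178.2000
Strategy B: R₀ = 0.33×0 + 0.11×0 + 0.03×793 + 0.01×784 = 31.6300
Strategy C: R₀ = 0.32×0 + 0.14×91 + 0.03×152 + 0.01×214 = 19.4400
Highest R₀: strategy A with 178.2000.

178.20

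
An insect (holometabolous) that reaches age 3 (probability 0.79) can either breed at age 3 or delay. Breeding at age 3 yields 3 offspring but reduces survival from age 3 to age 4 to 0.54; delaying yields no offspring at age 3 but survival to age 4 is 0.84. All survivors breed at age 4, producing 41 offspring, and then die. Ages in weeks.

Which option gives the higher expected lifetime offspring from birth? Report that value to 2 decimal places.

27.21

breed at age 3: R₀ = 0.79 × (3 + 0.54 × 41) = 0.79 × 25.1400 = 19.8606
delay to age 4: R₀ = 0.79 × (0.84 × 41) = 0.79 × 34.4400 = 27.2076
Higher: delay to age 4 (27.2076).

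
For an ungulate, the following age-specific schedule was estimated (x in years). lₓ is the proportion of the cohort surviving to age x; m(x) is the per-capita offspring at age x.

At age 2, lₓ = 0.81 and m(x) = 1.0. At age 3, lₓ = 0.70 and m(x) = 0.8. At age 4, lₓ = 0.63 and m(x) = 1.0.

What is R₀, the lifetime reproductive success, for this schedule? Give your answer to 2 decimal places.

2.00

R₀ = Σ lₓ m(x):
  age 2: 0.81 × 1.0 = 0.8100
  age 3: 0.70 × 0.8 = 0.5600
  age 4: 0.63 × 1.0 = 0.6300
R₀ = 0.8100 + 0.5600 + 0.6300 = 2.0000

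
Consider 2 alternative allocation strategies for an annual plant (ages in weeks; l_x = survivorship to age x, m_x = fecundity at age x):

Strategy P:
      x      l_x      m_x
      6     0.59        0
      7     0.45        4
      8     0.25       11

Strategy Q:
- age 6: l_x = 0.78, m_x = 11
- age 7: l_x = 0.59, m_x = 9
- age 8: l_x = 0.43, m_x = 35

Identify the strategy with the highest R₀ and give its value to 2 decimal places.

Strategy P: R₀ = 0.59×0 + 0.45×4 + 0.25×11 = 4.5500
Strategy Q: R₀ = 0.78×11 + 0.59×9 + 0.43×35 = 28.9400
Highest R₀: strategy Q with 28.9400.

28.94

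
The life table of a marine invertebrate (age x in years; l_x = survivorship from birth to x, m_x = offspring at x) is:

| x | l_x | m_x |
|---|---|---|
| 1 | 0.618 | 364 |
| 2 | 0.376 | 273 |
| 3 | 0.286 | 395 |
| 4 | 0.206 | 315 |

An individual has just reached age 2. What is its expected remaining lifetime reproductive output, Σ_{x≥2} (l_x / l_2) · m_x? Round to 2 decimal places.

l_2 = 0.376. Conditional survival from age 2 to x is l_x / l_2.
  x=2: (0.376/0.376) × 273 = 273.0000
  x=3: (0.286/0.376) × 395 = 300.4521
  x=4: (0.206/0.376) × 315 = 172.5798
Sum = 273.0000 + 300.4521 + 172.5798 = 746.0319

746.03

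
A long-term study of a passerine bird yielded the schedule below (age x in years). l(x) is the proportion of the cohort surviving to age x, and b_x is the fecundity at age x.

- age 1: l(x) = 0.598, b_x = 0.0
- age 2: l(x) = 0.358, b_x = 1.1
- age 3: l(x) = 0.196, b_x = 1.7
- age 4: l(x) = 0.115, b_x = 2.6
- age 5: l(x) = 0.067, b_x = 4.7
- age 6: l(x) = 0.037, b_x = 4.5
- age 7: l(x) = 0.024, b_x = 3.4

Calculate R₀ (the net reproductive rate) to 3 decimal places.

R₀ = Σ l(x) b_x:
  age 1: 0.598 × 0.0 = 0.0000
  age 2: 0.358 × 1.1 = 0.3938
  age 3: 0.196 × 1.7 = 0.3332
  age 4: 0.115 × 2.6 = 0.2990
  age 5: 0.067 × 4.7 = 0.3149
  age 6: 0.037 × 4.5 = 0.1665
  age 7: 0.024 × 3.4 = 0.0816
R₀ = 0.0000 + 0.3938 + 0.3332 + 0.2990 + 0.3149 + 0.1665 + 0.0816 = 1.5890

1.589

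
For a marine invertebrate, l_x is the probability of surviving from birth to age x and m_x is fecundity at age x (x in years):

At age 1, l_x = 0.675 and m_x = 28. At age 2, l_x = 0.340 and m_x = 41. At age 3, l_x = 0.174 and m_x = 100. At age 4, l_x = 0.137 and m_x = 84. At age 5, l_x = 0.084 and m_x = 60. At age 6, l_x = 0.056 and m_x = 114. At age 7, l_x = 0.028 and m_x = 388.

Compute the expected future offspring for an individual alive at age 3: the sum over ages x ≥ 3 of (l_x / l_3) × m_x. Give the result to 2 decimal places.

294.23

l_3 = 0.174. Conditional survival from age 3 to x is l_x / l_3.
  x=3: (0.174/0.174) × 100 = 100.0000
  x=4: (0.137/0.174) × 84 = 66.1379
  x=5: (0.084/0.174) × 60 = 28.9655
  x=6: (0.056/0.174) × 114 = 36.6897
  x=7: (0.028/0.174) × 388 = 62.4368
Sum = 100.0000 + 66.1379 + 28.9655 + 36.6897 + 62.4368 = 294.2299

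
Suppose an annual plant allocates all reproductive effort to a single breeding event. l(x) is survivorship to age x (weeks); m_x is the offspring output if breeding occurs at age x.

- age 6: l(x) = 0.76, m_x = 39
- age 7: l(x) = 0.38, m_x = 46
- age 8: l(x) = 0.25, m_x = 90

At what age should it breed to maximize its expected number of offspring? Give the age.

Expected offspring if breeding at age x = l(x) × m_x:
  age 6: 0.76 × 39 = 29.640
  age 7: 0.38 × 46 = 17.480
  age 8: 0.25 × 90 = 22.500
Maximum at age 6 (29.640).

6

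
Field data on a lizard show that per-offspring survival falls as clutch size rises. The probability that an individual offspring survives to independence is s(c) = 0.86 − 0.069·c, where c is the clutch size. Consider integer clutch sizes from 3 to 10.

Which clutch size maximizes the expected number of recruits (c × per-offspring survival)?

Expected recruits = c × s(c):
  c=3: 3 × 0.653 = 1.959
  c=4: 4 × 0.584 = 2.336
  c=5: 5 × 0.515 = 2.575
  c=6: 6 × 0.446 = 2.676
  c=7: 7 × 0.377 = 2.639
  c=8: 8 × 0.308 = 2.464
  c=9: 9 × 0.239 = 2.151
  c=10: 10 × 0.170 = 1.700
Maximum at c = 6 (2.676 recruits).

6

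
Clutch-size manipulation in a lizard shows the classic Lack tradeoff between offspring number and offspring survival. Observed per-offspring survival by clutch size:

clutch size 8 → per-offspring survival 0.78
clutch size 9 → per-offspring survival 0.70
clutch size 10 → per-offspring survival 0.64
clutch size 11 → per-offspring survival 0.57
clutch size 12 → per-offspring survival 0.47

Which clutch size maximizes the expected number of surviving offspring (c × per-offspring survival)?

Expected surviving offspring = c × s(c):
  c=8: 8 × 0.78 = 6.240
  c=9: 9 × 0.70 = 6.300
  c=10: 10 × 0.64 = 6.400
  c=11: 11 × 0.57 = 6.270
  c=12: 12 × 0.47 = 5.640
Maximum at c = 10 (6.400 surviving offspring).

10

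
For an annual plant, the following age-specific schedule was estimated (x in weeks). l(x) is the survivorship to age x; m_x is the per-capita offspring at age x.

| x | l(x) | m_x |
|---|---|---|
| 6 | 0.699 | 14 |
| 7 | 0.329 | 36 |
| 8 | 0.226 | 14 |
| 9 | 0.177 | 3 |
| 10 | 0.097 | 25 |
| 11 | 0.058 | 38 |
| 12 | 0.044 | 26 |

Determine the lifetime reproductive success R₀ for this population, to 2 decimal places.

31.10

R₀ = Σ l(x) m_x:
  age 6: 0.699 × 14 = 9.7860
  age 7: 0.329 × 36 = 11.8440
  age 8: 0.226 × 14 = 3.1640
  age 9: 0.177 × 3 = 0.5310
  age 10: 0.097 × 25 = 2.4250
  age 11: 0.058 × 38 = 2.2040
  age 12: 0.044 × 26 = 1.1440
R₀ = 9.7860 + 11.8440 + 3.1640 + 0.5310 + 2.4250 + 2.2040 + 1.1440 = 31.0980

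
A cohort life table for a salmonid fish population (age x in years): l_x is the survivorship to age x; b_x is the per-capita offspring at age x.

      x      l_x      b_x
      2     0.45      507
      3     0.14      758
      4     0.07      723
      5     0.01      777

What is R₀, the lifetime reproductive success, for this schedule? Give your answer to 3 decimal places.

R₀ = Σ l_x b_x:
  age 2: 0.45 × 507 = 228.1500
  age 3: 0.14 × 758 = 106.1200
  age 4: 0.07 × 723 = 50.6100
  age 5: 0.01 × 777 = 7.7700
R₀ = 228.1500 + 106.1200 + 50.6100 + 7.7700 = 392.6500

392.650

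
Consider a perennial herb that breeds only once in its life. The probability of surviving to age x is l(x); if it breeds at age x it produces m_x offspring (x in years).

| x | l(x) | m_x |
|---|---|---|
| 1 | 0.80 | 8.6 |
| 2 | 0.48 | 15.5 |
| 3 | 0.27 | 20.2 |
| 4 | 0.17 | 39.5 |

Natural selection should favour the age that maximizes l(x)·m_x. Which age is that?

Expected offspring if breeding at age x = l(x) × m_x:
  age 1: 0.80 × 8.6 = 6.880
  age 2: 0.48 × 15.5 = 7.440
  age 3: 0.27 × 20.2 = 5.454
  age 4: 0.17 × 39.5 = 6.715
Maximum at age 2 (7.440).

2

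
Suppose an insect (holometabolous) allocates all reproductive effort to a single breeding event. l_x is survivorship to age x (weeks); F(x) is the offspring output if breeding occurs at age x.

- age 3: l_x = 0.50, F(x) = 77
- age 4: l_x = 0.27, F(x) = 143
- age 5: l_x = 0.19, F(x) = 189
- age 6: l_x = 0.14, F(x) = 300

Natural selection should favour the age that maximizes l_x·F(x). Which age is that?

6

Expected offspring if breeding at age x = l_x × F(x):
  age 3: 0.50 × 77 = 38.500
  age 4: 0.27 × 143 = 38.610
  age 5: 0.19 × 189 = 35.910
  age 6: 0.14 × 300 = 42.000
Maximum at age 6 (42.000).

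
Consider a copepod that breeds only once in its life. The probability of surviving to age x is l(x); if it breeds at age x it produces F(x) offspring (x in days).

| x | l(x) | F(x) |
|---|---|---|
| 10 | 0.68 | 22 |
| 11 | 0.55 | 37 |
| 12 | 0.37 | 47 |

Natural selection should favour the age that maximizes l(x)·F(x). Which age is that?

11

Expected offspring if breeding at age x = l(x) × F(x):
  age 10: 0.68 × 22 = 14.960
  age 11: 0.55 × 37 = 20.350
  age 12: 0.37 × 47 = 17.390
Maximum at age 11 (20.350).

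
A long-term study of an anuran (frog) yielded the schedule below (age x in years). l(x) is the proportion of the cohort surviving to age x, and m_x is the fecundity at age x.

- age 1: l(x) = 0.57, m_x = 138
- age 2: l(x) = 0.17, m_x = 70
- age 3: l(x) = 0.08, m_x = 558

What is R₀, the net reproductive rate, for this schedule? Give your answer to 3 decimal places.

135.200

R₀ = Σ l(x) m_x:
  age 1: 0.57 × 138 = 78.6600
  age 2: 0.17 × 70 = 11.9000
  age 3: 0.08 × 558 = 44.6400
R₀ = 78.6600 + 11.9000 + 44.6400 = 135.2000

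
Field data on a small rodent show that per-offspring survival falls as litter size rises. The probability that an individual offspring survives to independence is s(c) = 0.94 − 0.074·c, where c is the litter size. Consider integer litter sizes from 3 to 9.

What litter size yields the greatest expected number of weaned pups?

6

Expected weaned pups = c × s(c):
  c=3: 3 × 0.718 = 2.154
  c=4: 4 × 0.644 = 2.576
  c=5: 5 × 0.570 = 2.850
  c=6: 6 × 0.496 = 2.976
  c=7: 7 × 0.422 = 2.954
  c=8: 8 × 0.348 = 2.784
  c=9: 9 × 0.274 = 2.466
Maximum at c = 6 (2.976 weaned pups).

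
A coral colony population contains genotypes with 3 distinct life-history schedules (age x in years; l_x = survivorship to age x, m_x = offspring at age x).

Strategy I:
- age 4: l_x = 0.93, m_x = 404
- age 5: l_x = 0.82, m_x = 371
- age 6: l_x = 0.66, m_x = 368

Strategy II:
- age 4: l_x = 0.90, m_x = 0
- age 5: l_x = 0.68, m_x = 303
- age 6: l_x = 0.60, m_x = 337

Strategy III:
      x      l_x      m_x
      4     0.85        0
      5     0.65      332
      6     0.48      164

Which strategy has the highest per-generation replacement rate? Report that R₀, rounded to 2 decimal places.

922.82

Strategy I: R₀ = 0.93×404 + 0.82×371 + 0.66×368 = 922.8200
Strategy II: R₀ = 0.90×0 + 0.68×303 + 0.60×337 = 408.2400
Strategy III: R₀ = 0.85×0 + 0.65×332 + 0.48×164 = 294.5200
Highest R₀: strategy I with 922.8200.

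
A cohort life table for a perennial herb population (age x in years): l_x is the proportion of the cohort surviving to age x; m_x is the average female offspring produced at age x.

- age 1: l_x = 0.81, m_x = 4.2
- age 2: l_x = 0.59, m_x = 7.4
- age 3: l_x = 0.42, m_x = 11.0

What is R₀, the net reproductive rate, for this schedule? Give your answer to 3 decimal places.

12.388

R₀ = Σ l_x m_x:
  age 1: 0.81 × 4.2 = 3.4020
  age 2: 0.59 × 7.4 = 4.3660
  age 3: 0.42 × 11.0 = 4.6200
R₀ = 3.4020 + 4.3660 + 4.6200 = 12.3880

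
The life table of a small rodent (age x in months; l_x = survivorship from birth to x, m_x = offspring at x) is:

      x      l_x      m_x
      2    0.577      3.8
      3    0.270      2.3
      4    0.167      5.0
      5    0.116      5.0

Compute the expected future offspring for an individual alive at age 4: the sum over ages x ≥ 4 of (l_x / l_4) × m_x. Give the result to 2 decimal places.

l_4 = 0.167. Conditional survival from age 4 to x is l_x / l_4.
  x=4: (0.167/0.167) × 5.0 = 5.0000
  x=5: (0.116/0.167) × 5.0 = 3.4731
Sum = 5.0000 + 3.4731 = 8.4731

8.47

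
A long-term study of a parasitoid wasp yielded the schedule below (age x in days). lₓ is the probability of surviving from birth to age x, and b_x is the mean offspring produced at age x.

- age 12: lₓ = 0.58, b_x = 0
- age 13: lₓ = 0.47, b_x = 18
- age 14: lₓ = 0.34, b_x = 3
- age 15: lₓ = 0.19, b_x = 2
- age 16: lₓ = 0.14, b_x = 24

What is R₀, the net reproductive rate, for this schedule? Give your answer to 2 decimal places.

13.22

R₀ = Σ lₓ b_x:
  age 12: 0.58 × 0 = 0.0000
  age 13: 0.47 × 18 = 8.4600
  age 14: 0.34 × 3 = 1.0200
  age 15: 0.19 × 2 = 0.3800
  age 16: 0.14 × 24 = 3.3600
R₀ = 0.0000 + 8.4600 + 1.0200 + 0.3800 + 3.3600 = 13.2200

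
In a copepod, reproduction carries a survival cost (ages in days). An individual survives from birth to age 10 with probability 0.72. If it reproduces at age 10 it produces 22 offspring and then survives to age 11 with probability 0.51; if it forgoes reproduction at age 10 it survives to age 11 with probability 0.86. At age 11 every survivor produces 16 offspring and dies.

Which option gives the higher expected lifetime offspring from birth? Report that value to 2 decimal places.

21.72

breed at age 10: R₀ = 0.72 × (22 + 0.51 × 16) = 0.72 × 30.1600 = 21.7152
delay to age 11: R₀ = 0.72 × (0.86 × 16) = 0.72 × 13.7600 = 9.9072
Higher: breed at age 10 (21.7152).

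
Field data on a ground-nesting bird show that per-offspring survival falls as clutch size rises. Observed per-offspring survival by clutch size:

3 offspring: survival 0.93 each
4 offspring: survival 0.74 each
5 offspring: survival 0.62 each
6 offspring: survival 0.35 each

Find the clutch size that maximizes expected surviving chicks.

5

Expected surviving chicks = c × s(c):
  c=3: 3 × 0.93 = 2.790
  c=4: 4 × 0.74 = 2.960
  c=5: 5 × 0.62 = 3.100
  c=6: 6 × 0.35 = 2.100
Maximum at c = 5 (3.100 surviving chicks).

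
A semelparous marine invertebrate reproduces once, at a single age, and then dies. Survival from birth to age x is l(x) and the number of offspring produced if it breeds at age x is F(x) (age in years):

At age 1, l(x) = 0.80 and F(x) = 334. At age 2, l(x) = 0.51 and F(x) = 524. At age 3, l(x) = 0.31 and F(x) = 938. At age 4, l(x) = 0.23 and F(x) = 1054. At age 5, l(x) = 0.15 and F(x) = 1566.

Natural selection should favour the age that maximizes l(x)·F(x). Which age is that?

3

Expected offspring if breeding at age x = l(x) × F(x):
  age 1: 0.80 × 334 = 267.200
  age 2: 0.51 × 524 = 267.240
  age 3: 0.31 × 938 = 290.780
  age 4: 0.23 × 1054 = 242.420
  age 5: 0.15 × 1566 = 234.900
Maximum at age 3 (290.780).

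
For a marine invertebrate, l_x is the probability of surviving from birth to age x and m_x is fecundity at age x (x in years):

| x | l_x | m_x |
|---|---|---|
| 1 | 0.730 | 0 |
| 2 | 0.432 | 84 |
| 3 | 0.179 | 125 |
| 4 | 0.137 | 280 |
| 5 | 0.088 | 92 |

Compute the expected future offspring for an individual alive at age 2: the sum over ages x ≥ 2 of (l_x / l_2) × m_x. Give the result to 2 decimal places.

243.33

l_2 = 0.432. Conditional survival from age 2 to x is l_x / l_2.
  x=2: (0.432/0.432) × 84 = 84.0000
  x=3: (0.179/0.432) × 125 = 51.7940
  x=4: (0.137/0.432) × 280 = 88.7963
  x=5: (0.088/0.432) × 92 = 18.7407
Sum = 84.0000 + 51.7940 + 88.7963 + 18.7407 = 243.3310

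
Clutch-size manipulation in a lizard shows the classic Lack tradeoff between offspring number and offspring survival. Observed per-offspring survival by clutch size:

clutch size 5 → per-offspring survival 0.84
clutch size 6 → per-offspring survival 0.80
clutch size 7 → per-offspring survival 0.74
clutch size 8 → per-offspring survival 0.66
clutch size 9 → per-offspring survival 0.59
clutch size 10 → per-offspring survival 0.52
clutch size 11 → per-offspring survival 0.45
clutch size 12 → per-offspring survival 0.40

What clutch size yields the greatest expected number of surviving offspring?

9

Expected surviving offspring = c × s(c):
  c=5: 5 × 0.84 = 4.200
  c=6: 6 × 0.80 = 4.800
  c=7: 7 × 0.74 = 5.180
  c=8: 8 × 0.66 = 5.280
  c=9: 9 × 0.59 = 5.310
  c=10: 10 × 0.52 = 5.200
  c=11: 11 × 0.45 = 4.950
  c=12: 12 × 0.40 = 4.800
Maximum at c = 9 (5.310 surviving offspring).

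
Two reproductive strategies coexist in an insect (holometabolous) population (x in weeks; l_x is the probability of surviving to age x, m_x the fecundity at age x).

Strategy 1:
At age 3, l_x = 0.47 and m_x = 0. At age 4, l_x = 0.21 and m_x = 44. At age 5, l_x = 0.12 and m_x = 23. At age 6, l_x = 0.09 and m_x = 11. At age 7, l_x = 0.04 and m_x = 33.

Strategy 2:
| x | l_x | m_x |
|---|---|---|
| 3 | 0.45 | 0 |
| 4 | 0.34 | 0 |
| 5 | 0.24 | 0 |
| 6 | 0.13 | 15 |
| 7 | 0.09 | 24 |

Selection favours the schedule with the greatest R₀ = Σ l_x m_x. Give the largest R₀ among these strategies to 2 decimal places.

14.31

Strategy 1: R₀ = 0.47×0 + 0.21×44 + 0.12×23 + 0.09×11 + 0.04×33 = 14.3100
Strategy 2: R₀ = 0.45×0 + 0.34×0 + 0.24×0 + 0.13×15 + 0.09×24 = 4.1100
Highest R₀: strategy 1 with 14.3100.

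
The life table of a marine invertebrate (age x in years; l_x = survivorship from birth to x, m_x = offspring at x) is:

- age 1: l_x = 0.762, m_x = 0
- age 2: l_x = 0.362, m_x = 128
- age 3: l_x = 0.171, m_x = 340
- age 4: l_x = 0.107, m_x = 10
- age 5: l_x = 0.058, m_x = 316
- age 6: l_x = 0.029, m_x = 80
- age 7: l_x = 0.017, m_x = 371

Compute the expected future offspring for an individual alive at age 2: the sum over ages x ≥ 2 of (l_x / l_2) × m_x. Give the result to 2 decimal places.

366.02

l_2 = 0.362. Conditional survival from age 2 to x is l_x / l_2.
  x=2: (0.362/0.362) × 128 = 128.0000
  x=3: (0.171/0.362) × 340 = 160.6077
  x=4: (0.107/0.362) × 10 = 2.9558
  x=5: (0.058/0.362) × 316 = 50.6298
  x=6: (0.029/0.362) × 80 = 6.4088
  x=7: (0.017/0.362) × 371 = 17.4227
Sum = 128.0000 + 160.6077 + 2.9558 + 50.6298 + 6.4088 + 17.4227 = 366.0249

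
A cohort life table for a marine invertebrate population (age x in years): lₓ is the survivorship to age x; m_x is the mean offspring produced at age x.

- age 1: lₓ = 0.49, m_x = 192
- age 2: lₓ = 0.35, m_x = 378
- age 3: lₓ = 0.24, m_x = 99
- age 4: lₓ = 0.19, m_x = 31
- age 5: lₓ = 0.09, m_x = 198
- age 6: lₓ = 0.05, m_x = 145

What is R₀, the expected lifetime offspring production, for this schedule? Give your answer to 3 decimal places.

281.100

R₀ = Σ lₓ m_x:
  age 1: 0.49 × 192 = 94.0800
  age 2: 0.35 × 378 = 132.3000
  age 3: 0.24 × 99 = 23.7600
  age 4: 0.19 × 31 = 5.8900
  age 5: 0.09 × 198 = 17.8200
  age 6: 0.05 × 145 = 7.2500
R₀ = 94.0800 + 132.3000 + 23.7600 + 5.8900 + 17.8200 + 7.2500 = 281.1000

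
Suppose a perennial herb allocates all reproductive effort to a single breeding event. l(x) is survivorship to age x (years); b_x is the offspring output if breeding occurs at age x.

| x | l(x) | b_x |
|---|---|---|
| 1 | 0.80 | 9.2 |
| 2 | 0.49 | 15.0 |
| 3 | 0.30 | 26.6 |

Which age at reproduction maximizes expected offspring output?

Expected offspring if breeding at age x = l(x) × b_x:
  age 1: 0.80 × 9.2 = 7.360
  age 2: 0.49 × 15.0 = 7.350
  age 3: 0.30 × 26.6 = 7.980
Maximum at age 3 (7.980).

3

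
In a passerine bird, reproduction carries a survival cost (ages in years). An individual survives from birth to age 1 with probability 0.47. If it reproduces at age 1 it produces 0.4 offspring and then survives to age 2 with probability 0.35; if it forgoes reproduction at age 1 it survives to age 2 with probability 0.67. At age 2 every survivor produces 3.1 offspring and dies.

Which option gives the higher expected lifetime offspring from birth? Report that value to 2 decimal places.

breed at age 1: R₀ = 0.47 × (0.4 + 0.35 × 3.1) = 0.47 × 1.4850 = 0.6979
delay to age 2: R₀ = 0.47 × (0.67 × 3.1) = 0.47 × 2.0770 = 0.9762
Higher: delay to age 2 (0.9762).

0.98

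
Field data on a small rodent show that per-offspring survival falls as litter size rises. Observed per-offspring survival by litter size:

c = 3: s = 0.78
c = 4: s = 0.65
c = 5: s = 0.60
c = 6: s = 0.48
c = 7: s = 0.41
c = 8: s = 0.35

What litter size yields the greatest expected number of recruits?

5

Expected recruits = c × s(c):
  c=3: 3 × 0.78 = 2.340
  c=4: 4 × 0.65 = 2.600
  c=5: 5 × 0.60 = 3.000
  c=6: 6 × 0.48 = 2.880
  c=7: 7 × 0.41 = 2.870
  c=8: 8 × 0.35 = 2.800
Maximum at c = 5 (3.000 recruits).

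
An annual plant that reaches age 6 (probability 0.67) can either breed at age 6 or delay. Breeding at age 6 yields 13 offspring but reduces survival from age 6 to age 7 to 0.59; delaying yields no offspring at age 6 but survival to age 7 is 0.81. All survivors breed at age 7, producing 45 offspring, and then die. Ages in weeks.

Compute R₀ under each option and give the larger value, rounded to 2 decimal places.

breed at age 6: R₀ = 0.67 × (13 + 0.59 × 45) = 0.67 × 39.5500 = 26.4985
delay to age 7: R₀ = 0.67 × (0.81 × 45) = 0.67 × 36.4500 = 24.4215
Higher: breed at age 6 (26.4985).

26.50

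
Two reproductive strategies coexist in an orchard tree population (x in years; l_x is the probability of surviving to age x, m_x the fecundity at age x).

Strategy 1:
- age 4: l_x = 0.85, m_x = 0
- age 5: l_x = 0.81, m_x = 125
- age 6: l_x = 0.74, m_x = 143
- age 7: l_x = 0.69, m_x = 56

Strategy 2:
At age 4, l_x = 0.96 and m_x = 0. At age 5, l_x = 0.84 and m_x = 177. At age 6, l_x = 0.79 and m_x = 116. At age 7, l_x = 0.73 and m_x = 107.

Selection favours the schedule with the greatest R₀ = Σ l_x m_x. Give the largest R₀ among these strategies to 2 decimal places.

318.43

Strategy 1: R₀ = 0.85×0 + 0.81×125 + 0.74×143 + 0.69×56 = 245.7100
Strategy 2: R₀ = 0.96×0 + 0.84×177 + 0.79×116 + 0.73×107 = 318.4300
Highest R₀: strategy 2 with 318.4300.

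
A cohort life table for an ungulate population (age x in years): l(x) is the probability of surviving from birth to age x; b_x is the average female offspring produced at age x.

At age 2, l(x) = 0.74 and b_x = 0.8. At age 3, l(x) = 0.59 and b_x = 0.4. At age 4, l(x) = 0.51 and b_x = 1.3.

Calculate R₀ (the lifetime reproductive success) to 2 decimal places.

R₀ = Σ l(x) b_x:
  age 2: 0.74 × 0.8 = 0.5920
  age 3: 0.59 × 0.4 = 0.2360
  age 4: 0.51 × 1.3 = 0.6630
R₀ = 0.5920 + 0.2360 + 0.6630 = 1.4910

1.49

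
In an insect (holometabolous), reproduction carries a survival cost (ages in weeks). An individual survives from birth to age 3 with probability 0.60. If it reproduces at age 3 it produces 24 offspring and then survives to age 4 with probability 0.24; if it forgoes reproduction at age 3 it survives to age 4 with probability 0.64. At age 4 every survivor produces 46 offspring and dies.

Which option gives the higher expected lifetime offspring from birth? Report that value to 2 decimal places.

breed at age 3: R₀ = 0.60 × (24 + 0.24 × 46) = 0.60 × 35.0400 = 21.0240
delay to age 4: R₀ = 0.60 × (0.64 × 46) = 0.60 × 29.4400 = 17.6640
Higher: breed at age 3 (21.0240).

21.02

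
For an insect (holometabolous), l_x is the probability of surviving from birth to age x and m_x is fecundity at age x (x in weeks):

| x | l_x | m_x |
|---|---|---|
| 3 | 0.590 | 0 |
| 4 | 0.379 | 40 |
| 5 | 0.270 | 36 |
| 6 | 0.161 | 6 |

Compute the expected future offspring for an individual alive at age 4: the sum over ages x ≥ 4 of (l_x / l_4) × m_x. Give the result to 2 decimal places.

l_4 = 0.379. Conditional survival from age 4 to x is l_x / l_4.
  x=4: (0.379/0.379) × 40 = 40.0000
  x=5: (0.270/0.379) × 36 = 25.6464
  x=6: (0.161/0.379) × 6 = 2.5488
Sum = 40.0000 + 25.6464 + 2.5488 = 68.1953

68.20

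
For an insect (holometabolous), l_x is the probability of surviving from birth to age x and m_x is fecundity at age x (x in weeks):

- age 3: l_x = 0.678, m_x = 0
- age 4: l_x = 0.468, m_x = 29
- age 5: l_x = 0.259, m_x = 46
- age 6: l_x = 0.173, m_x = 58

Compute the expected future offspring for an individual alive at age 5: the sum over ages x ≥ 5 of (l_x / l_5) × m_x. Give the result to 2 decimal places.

l_5 = 0.259. Conditional survival from age 5 to x is l_x / l_5.
  x=5: (0.259/0.259) × 46 = 46.0000
  x=6: (0.173/0.259) × 58 = 38.7413
Sum = 46.0000 + 38.7413 = 84.7413

84.74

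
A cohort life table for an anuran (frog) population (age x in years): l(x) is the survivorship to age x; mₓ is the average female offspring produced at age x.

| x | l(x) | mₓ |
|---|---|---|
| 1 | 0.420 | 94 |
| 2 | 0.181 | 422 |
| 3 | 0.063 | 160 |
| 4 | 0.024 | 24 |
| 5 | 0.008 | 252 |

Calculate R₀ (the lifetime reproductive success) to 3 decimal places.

R₀ = Σ l(x) mₓ:
  age 1: 0.420 × 94 = 39.4800
  age 2: 0.181 × 422 = 76.3820
  age 3: 0.063 × 160 = 10.0800
  age 4: 0.024 × 24 = 0.5760
  age 5: 0.008 × 252 = 2.0160
R₀ = 39.4800 + 76.3820 + 10.0800 + 0.5760 + 2.0160 = 128.5340

128.534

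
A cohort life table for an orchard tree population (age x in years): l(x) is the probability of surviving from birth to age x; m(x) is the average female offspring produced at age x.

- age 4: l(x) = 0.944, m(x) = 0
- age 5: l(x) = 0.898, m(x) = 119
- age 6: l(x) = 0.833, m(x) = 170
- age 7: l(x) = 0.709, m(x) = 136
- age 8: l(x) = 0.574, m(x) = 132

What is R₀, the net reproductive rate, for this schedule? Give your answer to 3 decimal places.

420.664

R₀ = Σ l(x) m(x):
  age 4: 0.944 × 0 = 0.0000
  age 5: 0.898 × 119 = 106.8620
  age 6: 0.833 × 170 = 141.6100
  age 7: 0.709 × 136 = 96.4240
  age 8: 0.574 × 132 = 75.7680
R₀ = 0.0000 + 106.8620 + 141.6100 + 96.4240 + 75.7680 = 420.6640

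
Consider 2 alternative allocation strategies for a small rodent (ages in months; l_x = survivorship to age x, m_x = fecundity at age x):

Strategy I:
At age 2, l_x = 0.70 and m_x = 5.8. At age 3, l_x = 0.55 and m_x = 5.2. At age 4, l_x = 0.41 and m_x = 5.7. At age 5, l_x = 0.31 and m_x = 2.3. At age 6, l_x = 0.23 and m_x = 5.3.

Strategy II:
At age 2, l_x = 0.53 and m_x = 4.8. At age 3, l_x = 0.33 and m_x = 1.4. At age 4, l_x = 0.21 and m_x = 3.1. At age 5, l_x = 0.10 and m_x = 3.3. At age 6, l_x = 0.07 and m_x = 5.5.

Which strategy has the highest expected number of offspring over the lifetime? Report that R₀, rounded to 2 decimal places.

11.19

Strategy I: R₀ = 0.70×5.8 + 0.55×5.2 + 0.41×5.7 + 0.31×2.3 + 0.23×5.3 = 11.1890
Strategy II: R₀ = 0.53×4.8 + 0.33×1.4 + 0.21×3.1 + 0.10×3.3 + 0.07×5.5 = 4.3720
Highest R₀: strategy I with 11.1890.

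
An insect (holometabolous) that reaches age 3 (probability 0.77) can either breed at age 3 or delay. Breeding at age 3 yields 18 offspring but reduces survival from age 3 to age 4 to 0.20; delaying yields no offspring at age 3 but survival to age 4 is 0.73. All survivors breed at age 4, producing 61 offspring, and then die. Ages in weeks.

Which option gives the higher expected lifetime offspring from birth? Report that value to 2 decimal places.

breed at age 3: R₀ = 0.77 × (18 + 0.20 × 61) = 0.77 × 30.2000 = 23.2540
delay to age 4: R₀ = 0.77 × (0.73 × 61) = 0.77 × 44.5300 = 34.2881
Higher: delay to age 4 (34.2881).

34.29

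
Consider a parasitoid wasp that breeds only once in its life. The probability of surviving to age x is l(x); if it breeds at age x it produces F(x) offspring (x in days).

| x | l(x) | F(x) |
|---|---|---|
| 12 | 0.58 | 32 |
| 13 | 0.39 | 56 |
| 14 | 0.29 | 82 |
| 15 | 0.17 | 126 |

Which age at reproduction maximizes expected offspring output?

14

Expected offspring if breeding at age x = l(x) × F(x):
  age 12: 0.58 × 32 = 18.560
  age 13: 0.39 × 56 = 21.840
  age 14: 0.29 × 82 = 23.780
  age 15: 0.17 × 126 = 21.420
Maximum at age 14 (23.780).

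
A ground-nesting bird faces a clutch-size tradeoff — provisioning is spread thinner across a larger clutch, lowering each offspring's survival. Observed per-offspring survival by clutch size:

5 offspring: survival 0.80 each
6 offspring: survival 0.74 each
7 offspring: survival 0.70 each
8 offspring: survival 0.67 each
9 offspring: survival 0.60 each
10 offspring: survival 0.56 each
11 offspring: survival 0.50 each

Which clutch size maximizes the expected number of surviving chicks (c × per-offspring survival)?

10

Expected surviving chicks = c × s(c):
  c=5: 5 × 0.80 = 4.000
  c=6: 6 × 0.74 = 4.440
  c=7: 7 × 0.70 = 4.900
  c=8: 8 × 0.67 = 5.360
  c=9: 9 × 0.60 = 5.400
  c=10: 10 × 0.56 = 5.600
  c=11: 11 × 0.50 = 5.500
Maximum at c = 10 (5.600 surviving chicks).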